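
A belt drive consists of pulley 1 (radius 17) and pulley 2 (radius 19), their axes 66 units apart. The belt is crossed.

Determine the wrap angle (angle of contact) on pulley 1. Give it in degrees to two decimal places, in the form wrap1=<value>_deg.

wrap1=246.11_deg

crossed belt: β = asin((r1+r2)/C) = asin(36/66) = 33.0557°
wrap1 = wrap2 = π + 2β = 246.1115°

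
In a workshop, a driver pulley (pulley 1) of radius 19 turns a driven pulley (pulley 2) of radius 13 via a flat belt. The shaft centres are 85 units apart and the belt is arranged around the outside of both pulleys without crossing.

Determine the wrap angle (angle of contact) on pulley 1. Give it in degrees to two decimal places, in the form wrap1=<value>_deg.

open belt: β = asin((r2−r1)/C) = asin(-6/85) = -4.0478°
wrap1 = π − 2β = 188.0955°
wrap2 = π + 2β = 171.9045°

wrap1=188.10_deg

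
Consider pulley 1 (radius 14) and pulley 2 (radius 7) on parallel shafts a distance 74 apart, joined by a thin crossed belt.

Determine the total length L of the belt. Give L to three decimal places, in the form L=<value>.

L=219.974

crossed belt: β = asin((r1+r2)/C) = asin(21/74) = 16.4862°
wrap1 = wrap2 = π + 2β = 212.9723°
tangent length = C·cosβ = 70.9577
L = (r1+r2)·wrap + 2·C·cosβ = 21·3.7171 + 2·70.9577 = 219.9739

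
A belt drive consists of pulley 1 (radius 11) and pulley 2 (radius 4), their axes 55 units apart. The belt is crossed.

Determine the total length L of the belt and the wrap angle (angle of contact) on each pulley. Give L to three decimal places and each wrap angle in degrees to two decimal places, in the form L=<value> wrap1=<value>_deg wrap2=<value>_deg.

L=161.241 wrap1=211.65_deg wrap2=211.65_deg

crossed belt: β = asin((r1+r2)/C) = asin(15/55) = 15.8266°
wrap1 = wrap2 = π + 2β = 211.6532°
tangent length = C·cosβ = 52.9150
L = (r1+r2)·wrap + 2·C·cosβ = 15·3.6940 + 2·52.9150 = 161.2407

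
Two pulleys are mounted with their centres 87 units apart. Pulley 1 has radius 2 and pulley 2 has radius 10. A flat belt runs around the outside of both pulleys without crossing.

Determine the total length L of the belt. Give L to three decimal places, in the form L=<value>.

open belt: β = asin((r2−r1)/C) = asin(8/87) = 5.2760°
wrap1 = π − 2β = 169.4479°
wrap2 = π + 2β = 190.5521°
tangent length = C·cosβ = 86.6314
L = r1·wrap1 + r2·wrap2 + 2·C·cosβ = 2·2.9574 + 10·3.3258 + 2·86.6314 = 212.4353

L=212.435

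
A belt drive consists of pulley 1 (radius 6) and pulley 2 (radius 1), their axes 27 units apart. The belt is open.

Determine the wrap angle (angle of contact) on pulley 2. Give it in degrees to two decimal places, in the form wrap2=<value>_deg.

open belt: β = asin((r2−r1)/C) = asin(-5/27) = -10.6719°
wrap1 = π − 2β = 201.3439°
wrap2 = π + 2β = 158.6561°

wrap2=158.66_deg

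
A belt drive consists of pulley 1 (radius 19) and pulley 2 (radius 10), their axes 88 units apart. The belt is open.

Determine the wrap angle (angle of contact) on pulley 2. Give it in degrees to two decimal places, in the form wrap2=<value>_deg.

open belt: β = asin((r2−r1)/C) = asin(-9/88) = -5.8701°
wrap1 = π − 2β = 191.7401°
wrap2 = π + 2β = 168.2599°

wrap2=168.26_deg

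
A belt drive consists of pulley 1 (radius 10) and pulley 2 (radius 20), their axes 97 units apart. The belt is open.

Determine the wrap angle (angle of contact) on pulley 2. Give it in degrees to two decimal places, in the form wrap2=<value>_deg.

open belt: β = asin((r2−r1)/C) = asin(10/97) = 5.9173°
wrap1 = π − 2β = 168.1654°
wrap2 = π + 2β = 191.8346°

wrap2=191.83_deg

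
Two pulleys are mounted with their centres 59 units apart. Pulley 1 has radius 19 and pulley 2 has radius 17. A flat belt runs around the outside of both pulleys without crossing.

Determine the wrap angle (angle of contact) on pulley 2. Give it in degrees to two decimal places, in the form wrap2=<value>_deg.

open belt: β = asin((r2−r1)/C) = asin(-2/59) = -1.9426°
wrap1 = π − 2β = 183.8852°
wrap2 = π + 2β = 176.1148°

wrap2=176.11_deg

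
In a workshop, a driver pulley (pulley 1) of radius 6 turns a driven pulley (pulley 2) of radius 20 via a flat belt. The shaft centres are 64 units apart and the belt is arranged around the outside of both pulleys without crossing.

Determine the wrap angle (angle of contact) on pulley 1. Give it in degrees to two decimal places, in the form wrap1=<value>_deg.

wrap1=154.73_deg

open belt: β = asin((r2−r1)/C) = asin(14/64) = 12.6356°
wrap1 = π − 2β = 154.7287°
wrap2 = π + 2β = 205.2713°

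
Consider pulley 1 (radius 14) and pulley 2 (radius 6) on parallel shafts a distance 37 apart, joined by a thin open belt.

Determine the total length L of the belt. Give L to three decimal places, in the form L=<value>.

open belt: β = asin((r2−r1)/C) = asin(-8/37) = -12.4869°
wrap1 = π − 2β = 204.9738°
wrap2 = π + 2β = 155.0262°
tangent length = C·cosβ = 36.1248
L = r1·wrap1 + r2·wrap2 + 2·C·cosβ = 14·3.5775 + 6·2.7057 + 2·36.1248 = 138.5684

L=138.568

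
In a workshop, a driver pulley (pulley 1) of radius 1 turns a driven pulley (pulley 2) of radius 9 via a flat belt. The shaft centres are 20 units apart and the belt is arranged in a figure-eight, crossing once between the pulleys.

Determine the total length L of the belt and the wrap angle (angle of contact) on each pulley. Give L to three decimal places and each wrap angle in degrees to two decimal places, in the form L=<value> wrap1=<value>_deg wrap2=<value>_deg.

L=76.529 wrap1=240.00_deg wrap2=240.00_deg

crossed belt: β = asin((r1+r2)/C) = asin(10/20) = 30.0000°
wrap1 = wrap2 = π + 2β = 240.0000°
tangent length = C·cosβ = 17.3205
L = (r1+r2)·wrap + 2·C·cosβ = 10·4.1888 + 2·17.3205 = 76.5289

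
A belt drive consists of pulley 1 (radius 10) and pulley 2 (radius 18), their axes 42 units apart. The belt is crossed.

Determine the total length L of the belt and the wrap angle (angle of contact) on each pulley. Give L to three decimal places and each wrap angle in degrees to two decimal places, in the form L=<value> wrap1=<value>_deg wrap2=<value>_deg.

L=191.439 wrap1=263.62_deg wrap2=263.62_deg

crossed belt: β = asin((r1+r2)/C) = asin(28/42) = 41.8103°
wrap1 = wrap2 = π + 2β = 263.6206°
tangent length = C·cosβ = 31.3050
L = (r1+r2)·wrap + 2·C·cosβ = 28·4.6010 + 2·31.3050 = 191.4392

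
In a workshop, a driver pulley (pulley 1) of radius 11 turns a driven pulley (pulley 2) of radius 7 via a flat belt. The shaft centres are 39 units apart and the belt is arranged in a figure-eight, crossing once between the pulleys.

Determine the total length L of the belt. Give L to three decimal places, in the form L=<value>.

crossed belt: β = asin((r1+r2)/C) = asin(18/39) = 27.4864°
wrap1 = wrap2 = π + 2β = 234.9729°
tangent length = C·cosβ = 34.5977
L = (r1+r2)·wrap + 2·C·cosβ = 18·4.1010 + 2·34.5977 = 143.0143

L=143.014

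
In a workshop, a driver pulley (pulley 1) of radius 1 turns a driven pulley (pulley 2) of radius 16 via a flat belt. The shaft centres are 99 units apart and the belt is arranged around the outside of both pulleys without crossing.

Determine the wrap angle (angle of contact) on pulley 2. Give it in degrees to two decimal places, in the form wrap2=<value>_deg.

wrap2=197.43_deg

open belt: β = asin((r2−r1)/C) = asin(15/99) = 8.7147°
wrap1 = π − 2β = 162.5705°
wrap2 = π + 2β = 197.4295°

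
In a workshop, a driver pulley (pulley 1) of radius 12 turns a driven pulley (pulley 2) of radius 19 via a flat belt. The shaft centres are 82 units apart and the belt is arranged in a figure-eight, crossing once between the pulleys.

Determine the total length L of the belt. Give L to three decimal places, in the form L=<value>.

crossed belt: β = asin((r1+r2)/C) = asin(31/82) = 22.2129°
wrap1 = wrap2 = π + 2β = 224.4257°
tangent length = C·cosβ = 75.9144
L = (r1+r2)·wrap + 2·C·cosβ = 31·3.9170 + 2·75.9144 = 273.2549

L=273.255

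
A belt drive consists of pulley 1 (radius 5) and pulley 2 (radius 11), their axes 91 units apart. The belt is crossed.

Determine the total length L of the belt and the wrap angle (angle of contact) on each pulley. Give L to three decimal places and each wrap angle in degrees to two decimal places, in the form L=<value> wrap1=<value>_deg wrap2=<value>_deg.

crossed belt: β = asin((r1+r2)/C) = asin(16/91) = 10.1266°
wrap1 = wrap2 = π + 2β = 200.2532°
tangent length = C·cosβ = 89.5824
L = (r1+r2)·wrap + 2·C·cosβ = 16·3.4951 + 2·89.5824 = 235.0860

L=235.086 wrap1=200.25_deg wrap2=200.25_deg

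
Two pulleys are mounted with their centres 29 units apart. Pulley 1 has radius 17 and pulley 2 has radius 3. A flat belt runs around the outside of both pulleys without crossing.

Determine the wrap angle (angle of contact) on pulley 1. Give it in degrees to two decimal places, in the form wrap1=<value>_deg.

wrap1=237.73_deg

open belt: β = asin((r2−r1)/C) = asin(-14/29) = -28.8657°
wrap1 = π − 2β = 237.7315°
wrap2 = π + 2β = 122.2685°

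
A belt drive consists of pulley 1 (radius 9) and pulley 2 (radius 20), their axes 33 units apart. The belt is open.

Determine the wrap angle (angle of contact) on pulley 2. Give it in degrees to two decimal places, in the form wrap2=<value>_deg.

wrap2=218.94_deg

open belt: β = asin((r2−r1)/C) = asin(11/33) = 19.4712°
wrap1 = π − 2β = 141.0576°
wrap2 = π + 2β = 218.9424°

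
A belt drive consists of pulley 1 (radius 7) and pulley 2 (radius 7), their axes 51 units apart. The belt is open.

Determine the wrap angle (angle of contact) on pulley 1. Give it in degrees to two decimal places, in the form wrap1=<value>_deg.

open belt: β = asin((r2−r1)/C) = asin(0/51) = 0.0000°
wrap1 = π − 2β = 180.0000°
wrap2 = π + 2β = 180.0000°

wrap1=180.00_deg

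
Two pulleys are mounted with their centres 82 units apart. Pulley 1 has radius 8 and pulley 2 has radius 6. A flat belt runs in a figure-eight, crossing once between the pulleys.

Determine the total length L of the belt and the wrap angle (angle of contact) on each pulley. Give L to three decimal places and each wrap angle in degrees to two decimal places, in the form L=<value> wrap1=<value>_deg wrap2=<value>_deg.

L=210.378 wrap1=199.66_deg wrap2=199.66_deg

crossed belt: β = asin((r1+r2)/C) = asin(14/82) = 9.8304°
wrap1 = wrap2 = π + 2β = 199.6607°
tangent length = C·cosβ = 80.7960
L = (r1+r2)·wrap + 2·C·cosβ = 14·3.4847 + 2·80.7960 = 210.3784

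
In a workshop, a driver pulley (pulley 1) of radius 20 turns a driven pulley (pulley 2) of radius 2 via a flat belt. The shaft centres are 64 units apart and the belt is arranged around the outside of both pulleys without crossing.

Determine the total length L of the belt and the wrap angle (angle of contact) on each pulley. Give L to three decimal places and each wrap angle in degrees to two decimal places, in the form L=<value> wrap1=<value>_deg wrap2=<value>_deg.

open belt: β = asin((r2−r1)/C) = asin(-18/64) = -16.3348°
wrap1 = π − 2β = 212.6696°
wrap2 = π + 2β = 147.3304°
tangent length = C·cosβ = 61.4166
L = r1·wrap1 + r2·wrap2 + 2·C·cosβ = 20·3.7118 + 2·2.5714 + 2·61.4166 = 202.2117

L=202.212 wrap1=212.67_deg wrap2=147.33_deg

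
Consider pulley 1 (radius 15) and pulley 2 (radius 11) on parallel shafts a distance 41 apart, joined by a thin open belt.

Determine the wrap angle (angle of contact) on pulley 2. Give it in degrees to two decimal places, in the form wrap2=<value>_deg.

open belt: β = asin((r2−r1)/C) = asin(-4/41) = -5.5987°
wrap1 = π − 2β = 191.1975°
wrap2 = π + 2β = 168.8025°

wrap2=168.80_deg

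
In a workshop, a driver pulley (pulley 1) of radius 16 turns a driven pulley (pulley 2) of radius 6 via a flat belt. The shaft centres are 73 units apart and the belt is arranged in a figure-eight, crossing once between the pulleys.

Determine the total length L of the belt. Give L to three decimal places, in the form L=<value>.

crossed belt: β = asin((r1+r2)/C) = asin(22/73) = 17.5399°
wrap1 = wrap2 = π + 2β = 215.0798°
tangent length = C·cosβ = 69.6060
L = (r1+r2)·wrap + 2·C·cosβ = 22·3.7539 + 2·69.6060 = 221.7968

L=221.797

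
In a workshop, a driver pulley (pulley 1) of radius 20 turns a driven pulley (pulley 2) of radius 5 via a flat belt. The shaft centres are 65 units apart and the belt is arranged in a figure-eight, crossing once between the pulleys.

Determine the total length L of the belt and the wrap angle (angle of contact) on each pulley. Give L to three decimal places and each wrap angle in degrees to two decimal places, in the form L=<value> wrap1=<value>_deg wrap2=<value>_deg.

crossed belt: β = asin((r1+r2)/C) = asin(25/65) = 22.6199°
wrap1 = wrap2 = π + 2β = 225.2397°
tangent length = C·cosβ = 60.0000
L = (r1+r2)·wrap + 2·C·cosβ = 25·3.9312 + 2·60.0000 = 218.2794

L=218.279 wrap1=225.24_deg wrap2=225.24_deg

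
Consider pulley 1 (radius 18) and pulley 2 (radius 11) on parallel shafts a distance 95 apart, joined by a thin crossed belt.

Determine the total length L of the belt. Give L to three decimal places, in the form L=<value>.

crossed belt: β = asin((r1+r2)/C) = asin(29/95) = 17.7740°
wrap1 = wrap2 = π + 2β = 215.5480°
tangent length = C·cosβ = 90.4655
L = (r1+r2)·wrap + 2·C·cosβ = 29·3.7620 + 2·90.4655 = 290.0296

L=290.030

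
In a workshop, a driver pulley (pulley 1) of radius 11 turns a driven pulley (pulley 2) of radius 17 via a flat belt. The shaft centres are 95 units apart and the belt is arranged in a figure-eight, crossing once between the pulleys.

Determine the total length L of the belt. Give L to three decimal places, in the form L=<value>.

L=286.279

crossed belt: β = asin((r1+r2)/C) = asin(28/95) = 17.1418°
wrap1 = wrap2 = π + 2β = 214.2835°
tangent length = C·cosβ = 90.7800
L = (r1+r2)·wrap + 2·C·cosβ = 28·3.7400 + 2·90.7800 = 286.2786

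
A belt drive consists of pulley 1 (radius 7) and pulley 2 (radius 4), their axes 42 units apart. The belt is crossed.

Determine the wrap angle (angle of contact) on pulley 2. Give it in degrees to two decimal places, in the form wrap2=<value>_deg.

crossed belt: β = asin((r1+r2)/C) = asin(11/42) = 15.1831°
wrap1 = wrap2 = π + 2β = 210.3662°

wrap2=210.37_deg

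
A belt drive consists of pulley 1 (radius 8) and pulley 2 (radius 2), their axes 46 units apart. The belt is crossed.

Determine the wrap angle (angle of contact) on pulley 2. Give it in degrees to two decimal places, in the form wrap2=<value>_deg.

wrap2=205.11_deg

crossed belt: β = asin((r1+r2)/C) = asin(10/46) = 12.5559°
wrap1 = wrap2 = π + 2β = 205.1117°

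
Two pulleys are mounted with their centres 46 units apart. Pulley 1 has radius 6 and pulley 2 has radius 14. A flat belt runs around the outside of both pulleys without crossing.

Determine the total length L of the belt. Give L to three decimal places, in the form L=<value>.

L=156.227

open belt: β = asin((r2−r1)/C) = asin(8/46) = 10.0154°
wrap1 = π − 2β = 159.9692°
wrap2 = π + 2β = 200.0308°
tangent length = C·cosβ = 45.2990
L = r1·wrap1 + r2·wrap2 + 2·C·cosβ = 6·2.7920 + 14·3.4912 + 2·45.2990 = 156.2267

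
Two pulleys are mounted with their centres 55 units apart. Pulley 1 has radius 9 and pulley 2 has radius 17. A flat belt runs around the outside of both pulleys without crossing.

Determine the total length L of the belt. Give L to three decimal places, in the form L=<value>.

open belt: β = asin((r2−r1)/C) = asin(8/55) = 8.3636°
wrap1 = π − 2β = 163.2728°
wrap2 = π + 2β = 196.7272°
tangent length = C·cosβ = 54.4151
L = r1·wrap1 + r2·wrap2 + 2·C·cosβ = 9·2.8496 + 17·3.4335 + 2·54.4151 = 192.8471

L=192.847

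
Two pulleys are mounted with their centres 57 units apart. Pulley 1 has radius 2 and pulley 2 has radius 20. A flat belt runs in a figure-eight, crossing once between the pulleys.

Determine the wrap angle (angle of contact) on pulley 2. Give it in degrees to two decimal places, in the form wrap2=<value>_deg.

crossed belt: β = asin((r1+r2)/C) = asin(22/57) = 22.7037°
wrap1 = wrap2 = π + 2β = 225.4073°

wrap2=225.41_deg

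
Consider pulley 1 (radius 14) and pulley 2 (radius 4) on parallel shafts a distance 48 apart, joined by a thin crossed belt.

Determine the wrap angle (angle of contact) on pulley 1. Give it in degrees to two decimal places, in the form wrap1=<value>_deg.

crossed belt: β = asin((r1+r2)/C) = asin(18/48) = 22.0243°
wrap1 = wrap2 = π + 2β = 224.0486°

wrap1=224.05_deg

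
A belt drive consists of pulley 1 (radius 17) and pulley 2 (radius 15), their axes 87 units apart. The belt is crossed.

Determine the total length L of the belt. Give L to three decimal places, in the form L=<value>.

L=286.440

crossed belt: β = asin((r1+r2)/C) = asin(32/87) = 21.5810°
wrap1 = wrap2 = π + 2β = 223.1620°
tangent length = C·cosβ = 80.9012
L = (r1+r2)·wrap + 2·C·cosβ = 32·3.8949 + 2·80.9012 = 286.4395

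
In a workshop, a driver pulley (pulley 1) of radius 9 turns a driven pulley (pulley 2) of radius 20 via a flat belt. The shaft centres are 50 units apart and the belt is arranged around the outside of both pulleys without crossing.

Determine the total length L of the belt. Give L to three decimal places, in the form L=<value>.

open belt: β = asin((r2−r1)/C) = asin(11/50) = 12.7090°
wrap1 = π − 2β = 154.5819°
wrap2 = π + 2β = 205.4181°
tangent length = C·cosβ = 48.7750
L = r1·wrap1 + r2·wrap2 + 2·C·cosβ = 9·2.6980 + 20·3.5852 + 2·48.7750 = 193.5361

L=193.536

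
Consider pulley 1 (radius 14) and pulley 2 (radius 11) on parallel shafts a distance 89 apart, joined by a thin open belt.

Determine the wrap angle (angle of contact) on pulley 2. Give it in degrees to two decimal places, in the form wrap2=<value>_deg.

open belt: β = asin((r2−r1)/C) = asin(-3/89) = -1.9317°
wrap1 = π − 2β = 183.8634°
wrap2 = π + 2β = 176.1366°

wrap2=176.14_deg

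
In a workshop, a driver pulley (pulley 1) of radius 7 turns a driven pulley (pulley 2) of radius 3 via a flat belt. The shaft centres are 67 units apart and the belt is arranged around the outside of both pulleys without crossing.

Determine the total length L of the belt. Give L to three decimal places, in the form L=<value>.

open belt: β = asin((r2−r1)/C) = asin(-4/67) = -3.4227°
wrap1 = π − 2β = 186.8454°
wrap2 = π + 2β = 173.1546°
tangent length = C·cosβ = 66.8805
L = r1·wrap1 + r2·wrap2 + 2·C·cosβ = 7·3.2611 + 3·3.0221 + 2·66.8805 = 165.6548

L=165.655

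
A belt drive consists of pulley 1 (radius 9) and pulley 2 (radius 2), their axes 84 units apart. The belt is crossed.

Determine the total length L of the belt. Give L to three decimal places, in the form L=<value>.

L=204.000

crossed belt: β = asin((r1+r2)/C) = asin(11/84) = 7.5246°
wrap1 = wrap2 = π + 2β = 195.0493°
tangent length = C·cosβ = 83.2766
L = (r1+r2)·wrap + 2·C·cosβ = 11·3.4043 + 2·83.2766 = 204.0001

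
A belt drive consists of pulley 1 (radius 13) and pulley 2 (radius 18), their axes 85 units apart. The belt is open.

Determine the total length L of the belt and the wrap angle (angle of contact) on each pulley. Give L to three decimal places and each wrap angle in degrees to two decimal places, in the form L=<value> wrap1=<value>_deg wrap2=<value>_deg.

L=267.684 wrap1=173.26_deg wrap2=186.74_deg

open belt: β = asin((r2−r1)/C) = asin(5/85) = 3.3723°
wrap1 = π − 2β = 173.2554°
wrap2 = π + 2β = 186.7446°
tangent length = C·cosβ = 84.8528
L = r1·wrap1 + r2·wrap2 + 2·C·cosβ = 13·3.0239 + 18·3.2593 + 2·84.8528 = 267.6836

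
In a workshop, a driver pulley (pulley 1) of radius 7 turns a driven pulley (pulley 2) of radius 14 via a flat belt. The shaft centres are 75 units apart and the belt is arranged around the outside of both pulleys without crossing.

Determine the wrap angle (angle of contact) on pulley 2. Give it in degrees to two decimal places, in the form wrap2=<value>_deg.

wrap2=190.71_deg

open belt: β = asin((r2−r1)/C) = asin(7/75) = 5.3554°
wrap1 = π − 2β = 169.2892°
wrap2 = π + 2β = 190.7108°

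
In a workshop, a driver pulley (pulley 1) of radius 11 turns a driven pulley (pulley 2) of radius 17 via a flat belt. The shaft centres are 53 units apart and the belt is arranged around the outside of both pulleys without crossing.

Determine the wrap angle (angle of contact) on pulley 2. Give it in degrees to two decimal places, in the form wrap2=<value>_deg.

wrap2=193.00_deg

open belt: β = asin((r2−r1)/C) = asin(6/53) = 6.5002°
wrap1 = π − 2β = 166.9995°
wrap2 = π + 2β = 193.0005°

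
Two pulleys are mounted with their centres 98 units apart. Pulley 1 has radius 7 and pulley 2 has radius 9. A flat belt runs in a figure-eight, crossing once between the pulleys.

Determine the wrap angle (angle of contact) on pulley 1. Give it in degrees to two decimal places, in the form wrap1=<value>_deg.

wrap1=198.79_deg

crossed belt: β = asin((r1+r2)/C) = asin(16/98) = 9.3965°
wrap1 = wrap2 = π + 2β = 198.7930°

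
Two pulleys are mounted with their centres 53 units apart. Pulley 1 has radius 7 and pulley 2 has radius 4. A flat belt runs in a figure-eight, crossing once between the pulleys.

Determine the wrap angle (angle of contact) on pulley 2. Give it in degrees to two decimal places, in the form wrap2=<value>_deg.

wrap2=203.96_deg

crossed belt: β = asin((r1+r2)/C) = asin(11/53) = 11.9786°
wrap1 = wrap2 = π + 2β = 203.9573°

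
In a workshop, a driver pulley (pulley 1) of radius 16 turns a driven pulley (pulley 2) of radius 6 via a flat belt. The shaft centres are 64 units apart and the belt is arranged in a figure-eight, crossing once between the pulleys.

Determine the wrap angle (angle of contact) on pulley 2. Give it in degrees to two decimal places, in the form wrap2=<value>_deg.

crossed belt: β = asin((r1+r2)/C) = asin(22/64) = 20.1055°
wrap1 = wrap2 = π + 2β = 220.2110°

wrap2=220.21_deg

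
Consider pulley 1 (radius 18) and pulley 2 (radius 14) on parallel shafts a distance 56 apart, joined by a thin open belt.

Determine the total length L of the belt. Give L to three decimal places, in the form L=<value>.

open belt: β = asin((r2−r1)/C) = asin(-4/56) = -4.0960°
wrap1 = π − 2β = 188.1921°
wrap2 = π + 2β = 171.8079°
tangent length = C·cosβ = 55.8570
L = r1·wrap1 + r2·wrap2 + 2·C·cosβ = 18·3.2846 + 14·2.9986 + 2·55.8570 = 212.8168

L=212.817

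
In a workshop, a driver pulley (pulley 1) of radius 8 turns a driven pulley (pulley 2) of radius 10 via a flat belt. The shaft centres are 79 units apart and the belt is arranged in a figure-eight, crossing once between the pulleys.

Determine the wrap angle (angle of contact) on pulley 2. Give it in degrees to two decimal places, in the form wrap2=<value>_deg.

crossed belt: β = asin((r1+r2)/C) = asin(18/79) = 13.1704°
wrap1 = wrap2 = π + 2β = 206.3408°

wrap2=206.34_deg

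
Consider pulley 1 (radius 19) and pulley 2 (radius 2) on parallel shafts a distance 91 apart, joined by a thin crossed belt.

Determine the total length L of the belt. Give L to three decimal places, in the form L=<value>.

crossed belt: β = asin((r1+r2)/C) = asin(21/91) = 13.3424°
wrap1 = wrap2 = π + 2β = 206.6847°
tangent length = C·cosβ = 88.5438
L = (r1+r2)·wrap + 2·C·cosβ = 21·3.6073 + 2·88.5438 = 252.8415

L=252.841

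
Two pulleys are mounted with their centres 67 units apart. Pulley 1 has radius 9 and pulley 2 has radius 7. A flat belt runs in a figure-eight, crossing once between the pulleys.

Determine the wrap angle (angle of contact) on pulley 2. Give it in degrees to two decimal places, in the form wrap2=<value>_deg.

crossed belt: β = asin((r1+r2)/C) = asin(16/67) = 13.8161°
wrap1 = wrap2 = π + 2β = 207.6322°

wrap2=207.63_deg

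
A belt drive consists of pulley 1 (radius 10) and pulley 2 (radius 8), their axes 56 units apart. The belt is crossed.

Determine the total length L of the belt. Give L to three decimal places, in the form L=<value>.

crossed belt: β = asin((r1+r2)/C) = asin(18/56) = 18.7493°
wrap1 = wrap2 = π + 2β = 217.4987°
tangent length = C·cosβ = 53.0283
L = (r1+r2)·wrap + 2·C·cosβ = 18·3.7961 + 2·53.0283 = 174.3858

L=174.386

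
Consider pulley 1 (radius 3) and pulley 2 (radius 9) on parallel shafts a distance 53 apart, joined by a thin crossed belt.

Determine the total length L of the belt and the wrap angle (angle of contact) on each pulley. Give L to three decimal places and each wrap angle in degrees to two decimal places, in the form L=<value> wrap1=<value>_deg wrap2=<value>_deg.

crossed belt: β = asin((r1+r2)/C) = asin(12/53) = 13.0861°
wrap1 = wrap2 = π + 2β = 206.1722°
tangent length = C·cosβ = 51.6236
L = (r1+r2)·wrap + 2·C·cosβ = 12·3.5984 + 2·51.6236 = 146.4279

L=146.428 wrap1=206.17_deg wrap2=206.17_deg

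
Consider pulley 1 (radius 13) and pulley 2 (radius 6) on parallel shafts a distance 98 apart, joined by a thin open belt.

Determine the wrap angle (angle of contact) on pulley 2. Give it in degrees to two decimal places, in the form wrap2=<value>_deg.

wrap2=171.81_deg

open belt: β = asin((r2−r1)/C) = asin(-7/98) = -4.0960°
wrap1 = π − 2β = 188.1921°
wrap2 = π + 2β = 171.8079°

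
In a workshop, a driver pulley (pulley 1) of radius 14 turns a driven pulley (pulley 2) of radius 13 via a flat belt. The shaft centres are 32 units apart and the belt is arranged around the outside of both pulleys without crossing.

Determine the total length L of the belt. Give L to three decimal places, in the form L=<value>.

L=148.854

open belt: β = asin((r2−r1)/C) = asin(-1/32) = -1.7908°
wrap1 = π − 2β = 183.5816°
wrap2 = π + 2β = 176.4184°
tangent length = C·cosβ = 31.9844
L = r1·wrap1 + r2·wrap2 + 2·C·cosβ = 14·3.2041 + 13·3.0791 + 2·31.9844 = 148.8543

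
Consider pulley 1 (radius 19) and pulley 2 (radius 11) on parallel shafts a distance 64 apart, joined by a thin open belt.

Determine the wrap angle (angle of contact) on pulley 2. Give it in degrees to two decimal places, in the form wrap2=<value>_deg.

wrap2=165.64_deg

open belt: β = asin((r2−r1)/C) = asin(-8/64) = -7.1808°
wrap1 = π − 2β = 194.3615°
wrap2 = π + 2β = 165.6385°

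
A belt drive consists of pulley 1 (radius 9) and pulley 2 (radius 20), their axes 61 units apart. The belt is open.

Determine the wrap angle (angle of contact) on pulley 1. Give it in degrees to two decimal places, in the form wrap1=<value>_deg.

open belt: β = asin((r2−r1)/C) = asin(11/61) = 10.3889°
wrap1 = π − 2β = 159.2223°
wrap2 = π + 2β = 200.7777°

wrap1=159.22_deg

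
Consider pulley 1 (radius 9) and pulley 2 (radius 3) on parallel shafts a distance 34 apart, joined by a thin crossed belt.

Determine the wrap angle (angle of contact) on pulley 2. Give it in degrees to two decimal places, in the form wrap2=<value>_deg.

wrap2=221.33_deg

crossed belt: β = asin((r1+r2)/C) = asin(12/34) = 20.6673°
wrap1 = wrap2 = π + 2β = 221.3346°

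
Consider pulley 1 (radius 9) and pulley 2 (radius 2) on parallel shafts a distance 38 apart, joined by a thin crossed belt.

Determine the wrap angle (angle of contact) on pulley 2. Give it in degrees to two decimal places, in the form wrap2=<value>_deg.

wrap2=213.65_deg

crossed belt: β = asin((r1+r2)/C) = asin(11/38) = 16.8264°
wrap1 = wrap2 = π + 2β = 213.6529°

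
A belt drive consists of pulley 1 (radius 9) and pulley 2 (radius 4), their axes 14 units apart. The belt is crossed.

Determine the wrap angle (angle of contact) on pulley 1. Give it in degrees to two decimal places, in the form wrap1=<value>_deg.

wrap1=316.43_deg

crossed belt: β = asin((r1+r2)/C) = asin(13/14) = 68.2132°
wrap1 = wrap2 = π + 2β = 316.4264°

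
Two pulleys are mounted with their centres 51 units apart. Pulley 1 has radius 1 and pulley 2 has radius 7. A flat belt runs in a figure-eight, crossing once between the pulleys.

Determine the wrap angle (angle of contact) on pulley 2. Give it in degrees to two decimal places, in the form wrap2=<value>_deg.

crossed belt: β = asin((r1+r2)/C) = asin(8/51) = 9.0248°
wrap1 = wrap2 = π + 2β = 198.0497°

wrap2=198.05_deg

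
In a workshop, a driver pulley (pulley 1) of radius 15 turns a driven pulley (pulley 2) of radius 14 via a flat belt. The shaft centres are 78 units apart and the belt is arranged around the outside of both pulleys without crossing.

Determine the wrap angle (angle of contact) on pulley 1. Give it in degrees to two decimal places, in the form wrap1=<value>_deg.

open belt: β = asin((r2−r1)/C) = asin(-1/78) = -0.7346°
wrap1 = π − 2β = 181.4692°
wrap2 = π + 2β = 178.5308°

wrap1=181.47_deg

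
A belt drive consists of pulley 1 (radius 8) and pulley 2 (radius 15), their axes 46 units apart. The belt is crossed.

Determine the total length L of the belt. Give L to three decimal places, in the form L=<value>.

crossed belt: β = asin((r1+r2)/C) = asin(23/46) = 30.0000°
wrap1 = wrap2 = π + 2β = 240.0000°
tangent length = C·cosβ = 39.8372
L = (r1+r2)·wrap + 2·C·cosβ = 23·4.1888 + 2·39.8372 = 176.0165

L=176.017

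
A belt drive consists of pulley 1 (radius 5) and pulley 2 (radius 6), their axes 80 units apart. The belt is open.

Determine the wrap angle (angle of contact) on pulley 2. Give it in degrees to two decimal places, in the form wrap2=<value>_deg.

open belt: β = asin((r2−r1)/C) = asin(1/80) = 0.7162°
wrap1 = π − 2β = 178.5676°
wrap2 = π + 2β = 181.4324°

wrap2=181.43_deg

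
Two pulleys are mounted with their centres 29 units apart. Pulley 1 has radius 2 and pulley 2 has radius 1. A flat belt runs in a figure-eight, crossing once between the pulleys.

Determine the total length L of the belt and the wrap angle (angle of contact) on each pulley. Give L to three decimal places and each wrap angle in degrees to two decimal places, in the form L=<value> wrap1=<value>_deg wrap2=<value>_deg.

crossed belt: β = asin((r1+r2)/C) = asin(3/29) = 5.9378°
wrap1 = wrap2 = π + 2β = 191.8755°
tangent length = C·cosβ = 28.8444
L = (r1+r2)·wrap + 2·C·cosβ = 3·3.3489 + 2·28.8444 = 67.7354

L=67.735 wrap1=191.88_deg wrap2=191.88_deg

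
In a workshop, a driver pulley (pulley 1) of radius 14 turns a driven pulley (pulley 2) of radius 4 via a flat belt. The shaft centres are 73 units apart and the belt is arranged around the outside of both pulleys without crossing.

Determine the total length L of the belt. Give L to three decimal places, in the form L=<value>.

open belt: β = asin((r2−r1)/C) = asin(-10/73) = -7.8735°
wrap1 = π − 2β = 195.7470°
wrap2 = π + 2β = 164.2530°
tangent length = C·cosβ = 72.3118
L = r1·wrap1 + r2·wrap2 + 2·C·cosβ = 14·3.4164 + 4·2.8668 + 2·72.3118 = 203.9207

L=203.921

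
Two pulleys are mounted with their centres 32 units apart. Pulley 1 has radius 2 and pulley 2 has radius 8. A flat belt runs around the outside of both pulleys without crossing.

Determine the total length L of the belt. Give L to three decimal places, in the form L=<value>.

L=96.544

open belt: β = asin((r2−r1)/C) = asin(6/32) = 10.8069°
wrap1 = π − 2β = 158.3862°
wrap2 = π + 2β = 201.6138°
tangent length = C·cosβ = 31.4325
L = r1·wrap1 + r2·wrap2 + 2·C·cosβ = 2·2.7644 + 8·3.5188 + 2·31.4325 = 96.5443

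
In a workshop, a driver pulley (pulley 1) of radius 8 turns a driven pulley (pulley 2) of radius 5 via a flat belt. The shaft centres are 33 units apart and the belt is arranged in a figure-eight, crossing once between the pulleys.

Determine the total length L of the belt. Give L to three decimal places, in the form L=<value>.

L=112.031

crossed belt: β = asin((r1+r2)/C) = asin(13/33) = 23.1998°
wrap1 = wrap2 = π + 2β = 226.3997°
tangent length = C·cosβ = 30.3315
L = (r1+r2)·wrap + 2·C·cosβ = 13·3.9514 + 2·30.3315 = 112.0315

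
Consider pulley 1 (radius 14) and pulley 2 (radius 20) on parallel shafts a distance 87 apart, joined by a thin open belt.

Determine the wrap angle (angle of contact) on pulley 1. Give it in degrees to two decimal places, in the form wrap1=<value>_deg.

wrap1=172.09_deg

open belt: β = asin((r2−r1)/C) = asin(6/87) = 3.9546°
wrap1 = π − 2β = 172.0909°
wrap2 = π + 2β = 187.9091°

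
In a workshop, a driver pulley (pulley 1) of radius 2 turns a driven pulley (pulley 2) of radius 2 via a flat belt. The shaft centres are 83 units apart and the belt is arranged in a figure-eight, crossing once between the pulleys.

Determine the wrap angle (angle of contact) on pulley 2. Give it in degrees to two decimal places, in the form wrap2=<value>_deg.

wrap2=185.52_deg

crossed belt: β = asin((r1+r2)/C) = asin(4/83) = 2.7623°
wrap1 = wrap2 = π + 2β = 185.5246°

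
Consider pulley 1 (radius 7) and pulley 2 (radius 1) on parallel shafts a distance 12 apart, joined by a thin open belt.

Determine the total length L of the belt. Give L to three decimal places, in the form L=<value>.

L=52.201

open belt: β = asin((r2−r1)/C) = asin(-6/12) = -30.0000°
wrap1 = π − 2β = 240.0000°
wrap2 = π + 2β = 120.0000°
tangent length = C·cosβ = 10.3923
L = r1·wrap1 + r2·wrap2 + 2·C·cosβ = 7·4.1888 + 1·2.0944 + 2·10.3923 = 52.2005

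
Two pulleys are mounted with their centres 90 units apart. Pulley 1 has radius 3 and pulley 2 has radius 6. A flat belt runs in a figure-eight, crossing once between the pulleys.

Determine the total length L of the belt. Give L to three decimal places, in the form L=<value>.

L=209.175

crossed belt: β = asin((r1+r2)/C) = asin(9/90) = 5.7392°
wrap1 = wrap2 = π + 2β = 191.4783°
tangent length = C·cosβ = 89.5489
L = (r1+r2)·wrap + 2·C·cosβ = 9·3.3419 + 2·89.5489 = 209.1751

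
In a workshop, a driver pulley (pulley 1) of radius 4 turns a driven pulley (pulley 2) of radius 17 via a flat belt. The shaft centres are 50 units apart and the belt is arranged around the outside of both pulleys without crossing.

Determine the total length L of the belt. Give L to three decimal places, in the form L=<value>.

open belt: β = asin((r2−r1)/C) = asin(13/50) = 15.0701°
wrap1 = π − 2β = 149.8599°
wrap2 = π + 2β = 210.1401°
tangent length = C·cosβ = 48.2804
L = r1·wrap1 + r2·wrap2 + 2·C·cosβ = 4·2.6155 + 17·3.6676 + 2·48.2804 = 169.3729

L=169.373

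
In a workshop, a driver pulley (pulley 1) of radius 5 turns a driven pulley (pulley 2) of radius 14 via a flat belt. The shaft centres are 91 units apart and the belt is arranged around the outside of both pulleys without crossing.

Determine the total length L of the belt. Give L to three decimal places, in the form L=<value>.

L=242.581

open belt: β = asin((r2−r1)/C) = asin(9/91) = 5.6759°
wrap1 = π − 2β = 168.6482°
wrap2 = π + 2β = 191.3518°
tangent length = C·cosβ = 90.5539
L = r1·wrap1 + r2·wrap2 + 2·C·cosβ = 5·2.9435 + 14·3.3397 + 2·90.5539 = 242.5811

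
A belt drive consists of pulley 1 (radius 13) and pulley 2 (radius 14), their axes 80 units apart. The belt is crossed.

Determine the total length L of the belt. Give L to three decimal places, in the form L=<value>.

crossed belt: β = asin((r1+r2)/C) = asin(27/80) = 19.7246°
wrap1 = wrap2 = π + 2β = 219.4493°
tangent length = C·cosβ = 75.3060
L = (r1+r2)·wrap + 2·C·cosβ = 27·3.8301 + 2·75.3060 = 254.0251

L=254.025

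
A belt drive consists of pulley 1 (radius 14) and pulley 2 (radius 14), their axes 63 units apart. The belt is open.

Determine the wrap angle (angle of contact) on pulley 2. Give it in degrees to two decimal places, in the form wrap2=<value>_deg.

open belt: β = asin((r2−r1)/C) = asin(0/63) = 0.0000°
wrap1 = π − 2β = 180.0000°
wrap2 = π + 2β = 180.0000°

wrap2=180.00_deg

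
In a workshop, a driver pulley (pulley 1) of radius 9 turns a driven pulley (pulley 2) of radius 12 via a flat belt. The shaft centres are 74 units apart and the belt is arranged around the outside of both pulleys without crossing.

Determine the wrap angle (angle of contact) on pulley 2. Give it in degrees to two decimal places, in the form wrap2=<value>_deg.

open belt: β = asin((r2−r1)/C) = asin(3/74) = 2.3234°
wrap1 = π − 2β = 175.3531°
wrap2 = π + 2β = 184.6469°

wrap2=184.65_deg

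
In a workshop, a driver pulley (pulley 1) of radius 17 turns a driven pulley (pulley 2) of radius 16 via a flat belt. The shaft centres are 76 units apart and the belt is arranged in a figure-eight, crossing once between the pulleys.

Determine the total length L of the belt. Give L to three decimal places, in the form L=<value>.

crossed belt: β = asin((r1+r2)/C) = asin(33/76) = 25.7351°
wrap1 = wrap2 = π + 2β = 231.4701°
tangent length = C·cosβ = 68.4617
L = (r1+r2)·wrap + 2·C·cosβ = 33·4.0399 + 2·68.4617 = 270.2406

L=270.241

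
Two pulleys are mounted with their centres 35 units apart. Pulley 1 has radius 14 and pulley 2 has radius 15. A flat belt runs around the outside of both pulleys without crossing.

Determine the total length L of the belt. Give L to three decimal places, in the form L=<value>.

open belt: β = asin((r2−r1)/C) = asin(1/35) = 1.6372°
wrap1 = π − 2β = 176.7255°
wrap2 = π + 2β = 183.2745°
tangent length = C·cosβ = 34.9857
L = r1·wrap1 + r2·wrap2 + 2·C·cosβ = 14·3.0844 + 15·3.1987 + 2·34.9857 = 161.1348

L=161.135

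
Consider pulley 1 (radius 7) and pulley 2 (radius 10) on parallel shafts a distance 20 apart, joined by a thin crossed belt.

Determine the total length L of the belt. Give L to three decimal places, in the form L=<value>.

L=109.022

crossed belt: β = asin((r1+r2)/C) = asin(17/20) = 58.2117°
wrap1 = wrap2 = π + 2β = 296.4233°
tangent length = C·cosβ = 10.5357
L = (r1+r2)·wrap + 2·C·cosβ = 17·5.1736 + 2·10.5357 = 109.0219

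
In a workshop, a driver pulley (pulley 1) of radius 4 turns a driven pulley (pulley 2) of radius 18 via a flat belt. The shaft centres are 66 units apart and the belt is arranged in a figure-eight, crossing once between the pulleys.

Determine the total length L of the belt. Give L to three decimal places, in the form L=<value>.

crossed belt: β = asin((r1+r2)/C) = asin(22/66) = 19.4712°
wrap1 = wrap2 = π + 2β = 218.9424°
tangent length = C·cosβ = 62.2254
L = (r1+r2)·wrap + 2·C·cosβ = 22·3.8213 + 2·62.2254 = 208.5187

L=208.519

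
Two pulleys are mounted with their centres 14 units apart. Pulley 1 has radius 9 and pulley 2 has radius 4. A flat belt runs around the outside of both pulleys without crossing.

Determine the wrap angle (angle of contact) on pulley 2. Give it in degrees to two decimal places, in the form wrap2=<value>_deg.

wrap2=138.15_deg

open belt: β = asin((r2−r1)/C) = asin(-5/14) = -20.9248°
wrap1 = π − 2β = 221.8497°
wrap2 = π + 2β = 138.1503°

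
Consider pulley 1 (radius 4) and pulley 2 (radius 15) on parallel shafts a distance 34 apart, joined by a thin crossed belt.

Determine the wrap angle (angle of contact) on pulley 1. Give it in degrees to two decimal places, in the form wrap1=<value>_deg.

wrap1=247.95_deg

crossed belt: β = asin((r1+r2)/C) = asin(19/34) = 33.9745°
wrap1 = wrap2 = π + 2β = 247.9490°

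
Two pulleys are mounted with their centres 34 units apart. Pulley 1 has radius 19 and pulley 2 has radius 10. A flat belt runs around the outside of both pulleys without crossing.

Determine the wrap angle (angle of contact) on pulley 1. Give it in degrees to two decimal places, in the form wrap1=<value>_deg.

open belt: β = asin((r2−r1)/C) = asin(-9/34) = -15.3495°
wrap1 = π − 2β = 210.6990°
wrap2 = π + 2β = 149.3010°

wrap1=210.70_deg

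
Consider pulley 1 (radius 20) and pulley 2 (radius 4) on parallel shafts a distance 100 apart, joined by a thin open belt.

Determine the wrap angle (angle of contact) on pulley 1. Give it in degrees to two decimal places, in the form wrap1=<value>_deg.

wrap1=198.41_deg

open belt: β = asin((r2−r1)/C) = asin(-16/100) = -9.2069°
wrap1 = π − 2β = 198.4138°
wrap2 = π + 2β = 161.5862°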